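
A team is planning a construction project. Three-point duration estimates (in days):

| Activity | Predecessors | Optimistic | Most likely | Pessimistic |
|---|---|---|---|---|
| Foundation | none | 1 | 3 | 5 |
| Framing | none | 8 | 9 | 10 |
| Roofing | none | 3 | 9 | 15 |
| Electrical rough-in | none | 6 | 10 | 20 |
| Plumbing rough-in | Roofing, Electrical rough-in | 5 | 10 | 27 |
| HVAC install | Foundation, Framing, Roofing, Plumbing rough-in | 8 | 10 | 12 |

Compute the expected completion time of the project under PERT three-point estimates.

33 days

te_Foundation = (1 + 4·3 + 5)/6 = 18/6 = 3
te_Framing = (8 + 4·9 + 10)/6 = 54/6 = 9
te_Roofing = (3 + 4·9 + 15)/6 = 54/6 = 9
te_Electrical rough-in = (6 + 4·10 + 20)/6 = 66/6 = 11
te_Plumbing rough-in = (5 + 4·10 + 27)/6 = 72/6 = 12
te_HVAC install = (8 + 4·10 + 12)/6 = 60/6 = 10

Forward pass:
ES_Foundation = 0; EF_Foundation = 3
ES_Framing = 0; EF_Framing = 9
ES_Roofing = 0; EF_Roofing = 9
ES_Electrical rough-in = 0; EF_Electrical rough-in = 11
ES_Plumbing rough-in = max(EF_Roofing=9, EF_Electrical rough-in=11) = 11; EF_Plumbing rough-in = 11+12 = 23
ES_HVAC install = max(EF_Foundation=3, EF_Framing=9, EF_Roofing=9, EF_Plumbing rough-in=23) = 23; EF_HVAC install = 23+10 = 33
Expected project duration μ = 33 days. Critical path: Electrical rough-in → Plumbing rough-in → HVAC install.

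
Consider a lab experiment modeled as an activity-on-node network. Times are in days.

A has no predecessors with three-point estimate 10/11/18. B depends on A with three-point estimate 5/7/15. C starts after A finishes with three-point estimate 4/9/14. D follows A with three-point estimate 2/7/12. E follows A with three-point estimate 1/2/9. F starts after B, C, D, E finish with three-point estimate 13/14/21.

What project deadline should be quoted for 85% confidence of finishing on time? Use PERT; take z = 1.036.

te_A = (10 + 4·11 + 18)/6 = 72/6 = 12; σ²_A = ((18−10)/6)² = 1.778
te_B = (5 + 4·7 + 15)/6 = 48/6 = 8; σ²_B = ((15−5)/6)² = 2.778
te_C = (4 + 4·9 + 14)/6 = 54/6 = 9; σ²_C = ((14−4)/6)² = 2.778
te_D = (2 + 4·7 + 12)/6 = 42/6 = 7; σ²_D = ((12−2)/6)² = 2.778
te_E = (1 + 4·2 + 9)/6 = 18/6 = 3; σ²_E = ((9−1)/6)² = 1.778
te_F = (13 + 4·14 + 21)/6 = 90/6 = 15; σ²_F = ((21−13)/6)² = 1.778

Forward pass:
ES_A = 0; EF_A = 12
ES_B = 12; EF_B = 12+8 = 20
ES_C = 12; EF_C = 12+9 = 21
ES_D = 12; EF_D = 12+7 = 19
ES_E = 12; EF_E = 12+3 = 15
ES_F = max(EF_B=20, EF_C=21, EF_D=19, EF_E=15) = 21; EF_F = 21+15 = 36
Expected project duration μ = 36 days. Critical path: A → C → F.

Variance along critical path = 1.778 + 2.778 + 1.778 = 6.333; σ = 2.517 days.
D = μ + z·σ = 36 + 1.036·2.517 = 38.6 days

38.6 days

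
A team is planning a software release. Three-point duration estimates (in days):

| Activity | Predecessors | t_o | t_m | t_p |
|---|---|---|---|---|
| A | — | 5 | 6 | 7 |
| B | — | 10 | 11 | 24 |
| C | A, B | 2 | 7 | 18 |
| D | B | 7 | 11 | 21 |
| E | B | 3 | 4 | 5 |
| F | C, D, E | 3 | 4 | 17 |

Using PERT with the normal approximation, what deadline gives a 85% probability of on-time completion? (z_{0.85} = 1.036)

35.2 days

te_A = (5 + 4·6 + 7)/6 = 36/6 = 6; σ²_A = ((7−5)/6)² = 0.111
te_B = (10 + 4·11 + 24)/6 = 78/6 = 13; σ²_B = ((24−10)/6)² = 5.444
te_C = (2 + 4·7 + 18)/6 = 48/6 = 8; σ²_C = ((18−2)/6)² = 7.111
te_D = (7 + 4·11 + 21)/6 = 72/6 = 12; σ²_D = ((21−7)/6)² = 5.444
te_E = (3 + 4·4 + 5)/6 = 24/6 = 4; σ²_E = ((5−3)/6)² = 0.111
te_F = (3 + 4·4 + 17)/6 = 36/6 = 6; σ²_F = ((17−3)/6)² = 5.444

Forward pass:
ES_A = 0; EF_A = 6
ES_B = 0; EF_B = 13
ES_C = max(EF_A=6, EF_B=13) = 13; EF_C = 13+8 = 21
ES_D = 13; EF_D = 13+12 = 25
ES_E = 13; EF_E = 13+4 = 17
ES_F = max(EF_C=21, EF_D=25, EF_E=17) = 25; EF_F = 25+6 = 31
Expected project duration μ = 31 days. Critical path: B → D → F.

Variance along critical path = 5.444 + 5.444 + 5.444 = 16.333; σ = 4.041 days.
D = μ + z·σ = 31 + 1.036·4.041 = 35.2 days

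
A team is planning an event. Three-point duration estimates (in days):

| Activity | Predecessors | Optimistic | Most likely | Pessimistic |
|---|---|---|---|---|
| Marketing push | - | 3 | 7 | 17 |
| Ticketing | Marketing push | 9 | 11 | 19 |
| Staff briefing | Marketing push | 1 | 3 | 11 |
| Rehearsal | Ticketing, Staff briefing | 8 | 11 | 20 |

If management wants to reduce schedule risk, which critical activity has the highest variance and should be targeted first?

Marketing push

te_Marketing push = (3 + 4·7 + 17)/6 = 48/6 = 8; σ²_Marketing push = ((17−3)/6)² = 5.444
te_Ticketing = (9 + 4·11 + 19)/6 = 72/6 = 12; σ²_Ticketing = ((19−9)/6)² = 2.778
te_Staff briefing = (1 + 4·3 + 11)/6 = 24/6 = 4; σ²_Staff briefing = ((11−1)/6)² = 2.778
te_Rehearsal = (8 + 4·11 + 20)/6 = 72/6 = 12; σ²_Rehearsal = ((20−8)/6)² = 4.000

Forward pass:
ES_Marketing push = 0; EF_Marketing push = 8
ES_Ticketing = 8; EF_Ticketing = 8+12 = 20
ES_Staff briefing = 8; EF_Staff briefing = 8+4 = 12
ES_Rehearsal = max(EF_Ticketing=20, EF_Staff briefing=12) = 20; EF_Rehearsal = 20+12 = 32
Expected project duration μ = 32 days. Critical path: Marketing push → Ticketing → Rehearsal.

Variances on critical path: σ²_Marketing push=5.444, σ²_Ticketing=2.778, σ²_Rehearsal=4.000.
Largest is σ²_Marketing push = 5.444.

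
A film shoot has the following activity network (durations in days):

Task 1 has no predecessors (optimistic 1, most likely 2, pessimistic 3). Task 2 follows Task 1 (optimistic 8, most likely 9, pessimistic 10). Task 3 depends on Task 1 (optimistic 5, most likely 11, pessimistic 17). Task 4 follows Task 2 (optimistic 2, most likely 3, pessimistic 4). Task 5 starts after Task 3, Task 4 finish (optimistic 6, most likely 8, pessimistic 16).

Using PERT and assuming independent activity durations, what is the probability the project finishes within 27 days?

te_Task 1 = (1 + 4·2 + 3)/6 = 12/6 = 2; σ²_Task 1 = ((3−1)/6)² = 0.111
te_Task 2 = (8 + 4·9 + 10)/6 = 54/6 = 9; σ²_Task 2 = ((10−8)/6)² = 0.111
te_Task 3 = (5 + 4·11 + 17)/6 = 66/6 = 11; σ²_Task 3 = ((17−5)/6)² = 4.000
te_Task 4 = (2 + 4·3 + 4)/6 = 18/6 = 3; σ²_Task 4 = ((4−2)/6)² = 0.111
te_Task 5 = (6 + 4·8 + 16)/6 = 54/6 = 9; σ²_Task 5 = ((16−6)/6)² = 2.778

Forward pass:
ES_Task 1 = 0; EF_Task 1 = 2
ES_Task 2 = 2; EF_Task 2 = 2+9 = 11
ES_Task 3 = 2; EF_Task 3 = 2+11 = 13
ES_Task 4 = 11; EF_Task 4 = 11+3 = 14
ES_Task 5 = max(EF_Task 3=13, EF_Task 4=14) = 14; EF_Task 5 = 14+9 = 23
Expected project duration μ = 23 days. Critical path: Task 1 → Task 2 → Task 4 → Task 5.

Variance along critical path = 0.111 + 0.111 + 0.111 + 2.778 = 3.111; σ = √3.111 = 1.764 days.
Z = (27 − 23) / 1.764 = 2.268
P(T ≤ 27) = Φ(2.268) ≈ 0.988

0.988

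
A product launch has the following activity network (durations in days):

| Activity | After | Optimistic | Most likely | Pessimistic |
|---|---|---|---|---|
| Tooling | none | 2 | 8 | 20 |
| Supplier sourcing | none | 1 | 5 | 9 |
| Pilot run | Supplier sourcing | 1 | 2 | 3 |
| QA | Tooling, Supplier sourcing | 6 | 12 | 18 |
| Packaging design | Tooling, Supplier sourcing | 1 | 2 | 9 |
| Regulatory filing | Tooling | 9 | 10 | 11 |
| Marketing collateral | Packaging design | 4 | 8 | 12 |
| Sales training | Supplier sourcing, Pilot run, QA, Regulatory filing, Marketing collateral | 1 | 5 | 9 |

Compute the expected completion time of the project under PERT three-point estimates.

26 days

te_Tooling = (2 + 4·8 + 20)/6 = 54/6 = 9
te_Supplier sourcing = (1 + 4·5 + 9)/6 = 30/6 = 5
te_Pilot run = (1 + 4·2 + 3)/6 = 12/6 = 2
te_QA = (6 + 4·12 + 18)/6 = 72/6 = 12
te_Packaging design = (1 + 4·2 + 9)/6 = 18/6 = 3
te_Regulatory filing = (9 + 4·10 + 11)/6 = 60/6 = 10
te_Marketing collateral = (4 + 4·8 + 12)/6 = 48/6 = 8
te_Sales training = (1 + 4·5 + 9)/6 = 30/6 = 5

Forward pass:
ES_Tooling = 0; EF_Tooling = 9
ES_Supplier sourcing = 0; EF_Supplier sourcing = 5
ES_Pilot run = 5; EF_Pilot run = 5+2 = 7
ES_QA = max(EF_Tooling=9, EF_Supplier sourcing=5) = 9; EF_QA = 9+12 = 21
ES_Packaging design = max(EF_Tooling=9, EF_Supplier sourcing=5) = 9; EF_Packaging design = 9+3 = 12
ES_Regulatory filing = 9; EF_Regulatory filing = 9+10 = 19
ES_Marketing collateral = 12; EF_Marketing collateral = 12+8 = 20
ES_Sales training = max(EF_Supplier sourcing=5, EF_Pilot run=7, EF_QA=21, EF_Regulatory filing=19, EF_Marketing collateral=20) = 21; EF_Sales training = 21+5 = 26
Expected project duration μ = 26 days. Critical path: Tooling → QA → Sales training.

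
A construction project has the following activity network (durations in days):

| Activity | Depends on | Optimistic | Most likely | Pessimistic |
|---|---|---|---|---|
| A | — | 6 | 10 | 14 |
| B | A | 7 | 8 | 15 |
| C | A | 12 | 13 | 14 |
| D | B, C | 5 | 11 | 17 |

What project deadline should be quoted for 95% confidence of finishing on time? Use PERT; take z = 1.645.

38.0 days

te_A = (6 + 4·10 + 14)/6 = 60/6 = 10; σ²_A = ((14−6)/6)² = 1.778
te_B = (7 + 4·8 + 15)/6 = 54/6 = 9; σ²_B = ((15−7)/6)² = 1.778
te_C = (12 + 4·13 + 14)/6 = 78/6 = 13; σ²_C = ((14−12)/6)² = 0.111
te_D = (5 + 4·11 + 17)/6 = 66/6 = 11; σ²_D = ((17−5)/6)² = 4.000

Forward pass:
ES_A = 0; EF_A = 10
ES_B = 10; EF_B = 10+9 = 19
ES_C = 10; EF_C = 10+13 = 23
ES_D = max(EF_B=19, EF_C=23) = 23; EF_D = 23+11 = 34
Expected project duration μ = 34 days. Critical path: A → C → D.

Variance along critical path = 1.778 + 0.111 + 4.000 = 5.889; σ = 2.427 days.
D = μ + z·σ = 34 + 1.645·2.427 = 38.0 days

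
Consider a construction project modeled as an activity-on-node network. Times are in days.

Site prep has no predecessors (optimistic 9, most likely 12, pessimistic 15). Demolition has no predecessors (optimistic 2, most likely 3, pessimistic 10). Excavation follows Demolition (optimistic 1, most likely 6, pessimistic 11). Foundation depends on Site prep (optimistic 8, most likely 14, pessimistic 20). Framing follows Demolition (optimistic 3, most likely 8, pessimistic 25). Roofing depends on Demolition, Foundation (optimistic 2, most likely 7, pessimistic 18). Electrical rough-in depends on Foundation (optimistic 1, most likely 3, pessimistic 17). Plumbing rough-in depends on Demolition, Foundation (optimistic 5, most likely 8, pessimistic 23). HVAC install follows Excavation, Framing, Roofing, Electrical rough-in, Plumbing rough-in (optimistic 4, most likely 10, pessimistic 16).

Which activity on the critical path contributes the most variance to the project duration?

Plumbing rough-in

te_Site prep = (9 + 4·12 + 15)/6 = 72/6 = 12; σ²_Site prep = ((15−9)/6)² = 1.000
te_Demolition = (2 + 4·3 + 10)/6 = 24/6 = 4; σ²_Demolition = ((10−2)/6)² = 1.778
te_Excavation = (1 + 4·6 + 11)/6 = 36/6 = 6; σ²_Excavation = ((11−1)/6)² = 2.778
te_Foundation = (8 + 4·14 + 20)/6 = 84/6 = 14; σ²_Foundation = ((20−8)/6)² = 4.000
te_Framing = (3 + 4·8 + 25)/6 = 60/6 = 10; σ²_Framing = ((25−3)/6)² = 13.444
te_Roofing = (2 + 4·7 + 18)/6 = 48/6 = 8; σ²_Roofing = ((18−2)/6)² = 7.111
te_Electrical rough-in = (1 + 4·3 + 17)/6 = 30/6 = 5; σ²_Electrical rough-in = ((17−1)/6)² = 7.111
te_Plumbing rough-in = (5 + 4·8 + 23)/6 = 60/6 = 10; σ²_Plumbing rough-in = ((23−5)/6)² = 9.000
te_HVAC install = (4 + 4·10 + 16)/6 = 60/6 = 10; σ²_HVAC install = ((16−4)/6)² = 4.000

Forward pass:
ES_Site prep = 0; EF_Site prep = 12
ES_Demolition = 0; EF_Demolition = 4
ES_Excavation = 4; EF_Excavation = 4+6 = 10
ES_Foundation = 12; EF_Foundation = 12+14 = 26
ES_Framing = 4; EF_Framing = 4+10 = 14
ES_Roofing = max(EF_Demolition=4, EF_Foundation=26) = 26; EF_Roofing = 26+8 = 34
ES_Electrical rough-in = 26; EF_Electrical rough-in = 26+5 = 31
ES_Plumbing rough-in = max(EF_Demolition=4, EF_Foundation=26) = 26; EF_Plumbing rough-in = 26+10 = 36
ES_HVAC install = max(EF_Excavation=10, EF_Framing=14, EF_Roofing=34, EF_Electrical rough-in=31, EF_Plumbing rough-in=36) = 36; EF_HVAC install = 36+10 = 46
Expected project duration μ = 46 days. Critical path: Site prep → Foundation → Plumbing rough-in → HVAC install.

Variances on critical path: σ²_Site prep=1.000, σ²_Foundation=4.000, σ²_Plumbing rough-in=9.000, σ²_HVAC install=4.000.
Largest is σ²_Plumbing rough-in = 9.000.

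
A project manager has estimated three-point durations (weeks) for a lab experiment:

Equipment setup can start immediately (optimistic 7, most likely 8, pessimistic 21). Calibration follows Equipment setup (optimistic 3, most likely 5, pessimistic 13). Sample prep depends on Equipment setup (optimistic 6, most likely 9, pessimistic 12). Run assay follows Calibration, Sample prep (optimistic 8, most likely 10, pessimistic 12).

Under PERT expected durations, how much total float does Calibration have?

3 weeks

te_Equipment setup = (7 + 4·8 + 21)/6 = 60/6 = 10
te_Calibration = (3 + 4·5 + 13)/6 = 36/6 = 6
te_Sample prep = (6 + 4·9 + 12)/6 = 54/6 = 9
te_Run assay = (8 + 4·10 + 12)/6 = 60/6 = 10

Forward pass:
ES_Equipment setup = 0; EF_Equipment setup = 10
ES_Calibration = 10; EF_Calibration = 10+6 = 16
ES_Sample prep = 10; EF_Sample prep = 10+9 = 19
ES_Run assay = max(EF_Calibration=16, EF_Sample prep=19) = 19; EF_Run assay = 19+10 = 29
Expected project duration μ = 29 weeks. Critical path: Equipment setup → Sample prep → Run assay.

Backward pass:
LF_Run assay = 29; LS_Run assay = 29−10 = 19
LF_Sample prep = LS_Run assay = 19; LS_Sample prep = 19−9 = 10
LF_Calibration = LS_Run assay = 19; LS_Calibration = 19−6 = 13
LF_Equipment setup = min(LS_Calibration=13, LS_Sample prep=10) = 10; LS_Equipment setup = 10−10 = 0
Slack_Calibration = LS_Calibration − ES_Calibration = 13 − 10 = 3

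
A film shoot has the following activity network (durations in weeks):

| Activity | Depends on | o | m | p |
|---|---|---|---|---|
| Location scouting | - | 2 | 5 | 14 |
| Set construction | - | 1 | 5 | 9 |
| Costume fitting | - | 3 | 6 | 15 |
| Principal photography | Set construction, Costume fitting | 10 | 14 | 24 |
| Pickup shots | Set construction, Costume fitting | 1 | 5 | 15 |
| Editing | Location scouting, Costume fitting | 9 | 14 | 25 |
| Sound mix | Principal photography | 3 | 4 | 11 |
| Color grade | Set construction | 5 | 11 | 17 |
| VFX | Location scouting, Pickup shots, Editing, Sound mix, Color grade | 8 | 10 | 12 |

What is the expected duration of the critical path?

37 weeks

te_Location scouting = (2 + 4·5 + 14)/6 = 36/6 = 6
te_Set construction = (1 + 4·5 + 9)/6 = 30/6 = 5
te_Costume fitting = (3 + 4·6 + 15)/6 = 42/6 = 7
te_Principal photography = (10 + 4·14 + 24)/6 = 90/6 = 15
te_Pickup shots = (1 + 4·5 + 15)/6 = 36/6 = 6
te_Editing = (9 + 4·14 + 25)/6 = 90/6 = 15
te_Sound mix = (3 + 4·4 + 11)/6 = 30/6 = 5
te_Color grade = (5 + 4·11 + 17)/6 = 66/6 = 11
te_VFX = (8 + 4·10 + 12)/6 = 60/6 = 10

Forward pass:
ES_Location scouting = 0; EF_Location scouting = 6
ES_Set construction = 0; EF_Set construction = 5
ES_Costume fitting = 0; EF_Costume fitting = 7
ES_Principal photography = max(EF_Set construction=5, EF_Costume fitting=7) = 7; EF_Principal photography = 7+15 = 22
ES_Pickup shots = max(EF_Set construction=5, EF_Costume fitting=7) = 7; EF_Pickup shots = 7+6 = 13
ES_Editing = max(EF_Location scouting=6, EF_Costume fitting=7) = 7; EF_Editing = 7+15 = 22
ES_Sound mix = 22; EF_Sound mix = 22+5 = 27
ES_Color grade = 5; EF_Color grade = 5+11 = 16
ES_VFX = max(EF_Location scouting=6, EF_Pickup shots=13, EF_Editing=22, EF_Sound mix=27, EF_Color grade=16) = 27; EF_VFX = 27+10 = 37
Expected project duration μ = 37 weeks. Critical path: Costume fitting → Principal photography → Sound mix → VFX.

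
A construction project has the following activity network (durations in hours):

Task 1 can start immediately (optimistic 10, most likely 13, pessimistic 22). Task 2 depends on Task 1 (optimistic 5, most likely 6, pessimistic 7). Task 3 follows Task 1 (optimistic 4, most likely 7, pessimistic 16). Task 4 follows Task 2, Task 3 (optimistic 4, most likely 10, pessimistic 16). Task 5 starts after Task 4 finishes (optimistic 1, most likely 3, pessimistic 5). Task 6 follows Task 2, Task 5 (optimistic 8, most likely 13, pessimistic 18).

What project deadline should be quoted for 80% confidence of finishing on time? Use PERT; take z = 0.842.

te_Task 1 = (10 + 4·13 + 22)/6 = 84/6 = 14; σ²_Task 1 = ((22−10)/6)² = 4.000
te_Task 2 = (5 + 4·6 + 7)/6 = 36/6 = 6; σ²_Task 2 = ((7−5)/6)² = 0.111
te_Task 3 = (4 + 4·7 + 16)/6 = 48/6 = 8; σ²_Task 3 = ((16−4)/6)² = 4.000
te_Task 4 = (4 + 4·10 + 16)/6 = 60/6 = 10; σ²_Task 4 = ((16−4)/6)² = 4.000
te_Task 5 = (1 + 4·3 + 5)/6 = 18/6 = 3; σ²_Task 5 = ((5−1)/6)² = 0.444
te_Task 6 = (8 + 4·13 + 18)/6 = 78/6 = 13; σ²_Task 6 = ((18−8)/6)² = 2.778

Forward pass:
ES_Task 1 = 0; EF_Task 1 = 14
ES_Task 2 = 14; EF_Task 2 = 14+6 = 20
ES_Task 3 = 14; EF_Task 3 = 14+8 = 22
ES_Task 4 = max(EF_Task 2=20, EF_Task 3=22) = 22; EF_Task 4 = 22+10 = 32
ES_Task 5 = 32; EF_Task 5 = 32+3 = 35
ES_Task 6 = max(EF_Task 2=20, EF_Task 5=35) = 35; EF_Task 6 = 35+13 = 48
Expected project duration μ = 48 hours. Critical path: Task 1 → Task 3 → Task 4 → Task 5 → Task 6.

Variance along critical path = 4.000 + 4.000 + 4.000 + 0.444 + 2.778 = 15.222; σ = 3.902 hours.
D = μ + z·σ = 48 + 0.842·3.902 = 51.3 hours

51.3 hours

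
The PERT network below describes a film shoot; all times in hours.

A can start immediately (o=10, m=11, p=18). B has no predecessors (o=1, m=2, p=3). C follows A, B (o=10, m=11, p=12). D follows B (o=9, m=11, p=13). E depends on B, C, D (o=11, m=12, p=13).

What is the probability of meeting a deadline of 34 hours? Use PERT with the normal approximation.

0.240

te_A = (10 + 4·11 + 18)/6 = 72/6 = 12; σ²_A = ((18−10)/6)² = 1.778
te_B = (1 + 4·2 + 3)/6 = 12/6 = 2; σ²_B = ((3−1)/6)² = 0.111
te_C = (10 + 4·11 + 12)/6 = 66/6 = 11; σ²_C = ((12−10)/6)² = 0.111
te_D = (9 + 4·11 + 13)/6 = 66/6 = 11; σ²_D = ((13−9)/6)² = 0.444
te_E = (11 + 4·12 + 13)/6 = 72/6 = 12; σ²_E = ((13−11)/6)² = 0.111

Forward pass:
ES_A = 0; EF_A = 12
ES_B = 0; EF_B = 2
ES_C = max(EF_A=12, EF_B=2) = 12; EF_C = 12+11 = 23
ES_D = 2; EF_D = 2+11 = 13
ES_E = max(EF_B=2, EF_C=23, EF_D=13) = 23; EF_E = 23+12 = 35
Expected project duration μ = 35 hours. Critical path: A → C → E.

Variance along critical path = 1.778 + 0.111 + 0.111 = 2.000; σ = √2.000 = 1.414 hours.
Z = (34 − 35) / 1.414 = -0.707
P(T ≤ 34) = Φ(-0.707) ≈ 0.240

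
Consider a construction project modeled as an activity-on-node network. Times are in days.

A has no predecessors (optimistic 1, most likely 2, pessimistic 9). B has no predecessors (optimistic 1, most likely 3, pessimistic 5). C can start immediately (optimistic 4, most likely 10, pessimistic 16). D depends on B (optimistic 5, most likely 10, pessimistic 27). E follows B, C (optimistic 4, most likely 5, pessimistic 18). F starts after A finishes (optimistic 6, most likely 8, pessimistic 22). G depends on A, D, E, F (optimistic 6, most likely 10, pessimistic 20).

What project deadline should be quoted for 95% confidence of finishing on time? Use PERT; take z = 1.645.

34.3 days

te_A = (1 + 4·2 + 9)/6 = 18/6 = 3; σ²_A = ((9−1)/6)² = 1.778
te_B = (1 + 4·3 + 5)/6 = 18/6 = 3; σ²_B = ((5−1)/6)² = 0.444
te_C = (4 + 4·10 + 16)/6 = 60/6 = 10; σ²_C = ((16−4)/6)² = 4.000
te_D = (5 + 4·10 + 27)/6 = 72/6 = 12; σ²_D = ((27−5)/6)² = 13.444
te_E = (4 + 4·5 + 18)/6 = 42/6 = 7; σ²_E = ((18−4)/6)² = 5.444
te_F = (6 + 4·8 + 22)/6 = 60/6 = 10; σ²_F = ((22−6)/6)² = 7.111
te_G = (6 + 4·10 + 20)/6 = 66/6 = 11; σ²_G = ((20−6)/6)² = 5.444

Forward pass:
ES_A = 0; EF_A = 3
ES_B = 0; EF_B = 3
ES_C = 0; EF_C = 10
ES_D = 3; EF_D = 3+12 = 15
ES_E = max(EF_B=3, EF_C=10) = 10; EF_E = 10+7 = 17
ES_F = 3; EF_F = 3+10 = 13
ES_G = max(EF_A=3, EF_D=15, EF_E=17, EF_F=13) = 17; EF_G = 17+11 = 28
Expected project duration μ = 28 days. Critical path: C → E → G.

Variance along critical path = 4.000 + 5.444 + 5.444 = 14.889; σ = 3.859 days.
D = μ + z·σ = 28 + 1.645·3.859 = 34.3 days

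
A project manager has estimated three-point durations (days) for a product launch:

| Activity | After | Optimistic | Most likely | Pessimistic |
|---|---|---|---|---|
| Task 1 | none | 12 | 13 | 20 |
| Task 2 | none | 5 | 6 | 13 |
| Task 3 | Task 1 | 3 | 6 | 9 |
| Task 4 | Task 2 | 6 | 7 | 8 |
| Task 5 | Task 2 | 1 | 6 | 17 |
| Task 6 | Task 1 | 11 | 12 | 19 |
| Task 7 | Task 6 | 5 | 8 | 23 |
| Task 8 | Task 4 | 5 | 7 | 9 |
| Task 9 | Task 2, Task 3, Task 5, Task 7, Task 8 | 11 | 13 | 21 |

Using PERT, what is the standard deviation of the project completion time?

3.92 days

te_Task 1 = (12 + 4·13 + 20)/6 = 84/6 = 14; σ²_Task 1 = ((20−12)/6)² = 1.778
te_Task 2 = (5 + 4·6 + 13)/6 = 42/6 = 7; σ²_Task 2 = ((13−5)/6)² = 1.778
te_Task 3 = (3 + 4·6 + 9)/6 = 36/6 = 6; σ²_Task 3 = ((9−3)/6)² = 1.000
te_Task 4 = (6 + 4·7 + 8)/6 = 42/6 = 7; σ²_Task 4 = ((8−6)/6)² = 0.111
te_Task 5 = (1 + 4·6 + 17)/6 = 42/6 = 7; σ²_Task 5 = ((17−1)/6)² = 7.111
te_Task 6 = (11 + 4·12 + 19)/6 = 78/6 = 13; σ²_Task 6 = ((19−11)/6)² = 1.778
te_Task 7 = (5 + 4·8 + 23)/6 = 60/6 = 10; σ²_Task 7 = ((23−5)/6)² = 9.000
te_Task 8 = (5 + 4·7 + 9)/6 = 42/6 = 7; σ²_Task 8 = ((9−5)/6)² = 0.444
te_Task 9 = (11 + 4·13 + 21)/6 = 84/6 = 14; σ²_Task 9 = ((21−11)/6)² = 2.778

Forward pass:
ES_Task 1 = 0; EF_Task 1 = 14
ES_Task 2 = 0; EF_Task 2 = 7
ES_Task 3 = 14; EF_Task 3 = 14+6 = 20
ES_Task 4 = 7; EF_Task 4 = 7+7 = 14
ES_Task 5 = 7; EF_Task 5 = 7+7 = 14
ES_Task 6 = 14; EF_Task 6 = 14+13 = 27
ES_Task 7 = 27; EF_Task 7 = 27+10 = 37
ES_Task 8 = 14; EF_Task 8 = 14+7 = 21
ES_Task 9 = max(EF_Task 2=7, EF_Task 3=20, EF_Task 5=14, EF_Task 7=37, EF_Task 8=21) = 37; EF_Task 9 = 37+14 = 51
Expected project duration μ = 51 days. Critical path: Task 1 → Task 6 → Task 7 → Task 9.

Variance along critical path = 1.778 + 1.778 + 9.000 + 2.778 = 15.333
σ = √15.333 = 3.916 days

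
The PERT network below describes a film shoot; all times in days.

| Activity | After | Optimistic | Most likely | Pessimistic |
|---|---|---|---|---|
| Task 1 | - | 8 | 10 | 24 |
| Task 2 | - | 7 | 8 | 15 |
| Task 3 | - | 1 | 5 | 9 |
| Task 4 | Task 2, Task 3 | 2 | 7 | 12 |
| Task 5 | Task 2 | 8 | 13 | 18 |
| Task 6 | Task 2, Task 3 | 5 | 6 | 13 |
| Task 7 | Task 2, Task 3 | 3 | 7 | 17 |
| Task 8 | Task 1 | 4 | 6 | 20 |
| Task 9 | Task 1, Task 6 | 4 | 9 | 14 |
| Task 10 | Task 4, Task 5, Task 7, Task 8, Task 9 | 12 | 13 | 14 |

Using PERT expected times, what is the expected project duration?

38 days

te_Task 1 = (8 + 4·10 + 24)/6 = 72/6 = 12
te_Task 2 = (7 + 4·8 + 15)/6 = 54/6 = 9
te_Task 3 = (1 + 4·5 + 9)/6 = 30/6 = 5
te_Task 4 = (2 + 4·7 + 12)/6 = 42/6 = 7
te_Task 5 = (8 + 4·13 + 18)/6 = 78/6 = 13
te_Task 6 = (5 + 4·6 + 13)/6 = 42/6 = 7
te_Task 7 = (3 + 4·7 + 17)/6 = 48/6 = 8
te_Task 8 = (4 + 4·6 + 20)/6 = 48/6 = 8
te_Task 9 = (4 + 4·9 + 14)/6 = 54/6 = 9
te_Task 10 = (12 + 4·13 + 14)/6 = 78/6 = 13

Forward pass:
ES_Task 1 = 0; EF_Task 1 = 12
ES_Task 2 = 0; EF_Task 2 = 9
ES_Task 3 = 0; EF_Task 3 = 5
ES_Task 4 = max(EF_Task 2=9, EF_Task 3=5) = 9; EF_Task 4 = 9+7 = 16
ES_Task 5 = 9; EF_Task 5 = 9+13 = 22
ES_Task 6 = max(EF_Task 2=9, EF_Task 3=5) = 9; EF_Task 6 = 9+7 = 16
ES_Task 7 = max(EF_Task 2=9, EF_Task 3=5) = 9; EF_Task 7 = 9+8 = 17
ES_Task 8 = 12; EF_Task 8 = 12+8 = 20
ES_Task 9 = max(EF_Task 1=12, EF_Task 6=16) = 16; EF_Task 9 = 16+9 = 25
ES_Task 10 = max(EF_Task 4=16, EF_Task 5=22, EF_Task 7=17, EF_Task 8=20, EF_Task 9=25) = 25; EF_Task 10 = 25+13 = 38
Expected project duration μ = 38 days. Critical path: Task 2 → Task 6 → Task 9 → Task 10.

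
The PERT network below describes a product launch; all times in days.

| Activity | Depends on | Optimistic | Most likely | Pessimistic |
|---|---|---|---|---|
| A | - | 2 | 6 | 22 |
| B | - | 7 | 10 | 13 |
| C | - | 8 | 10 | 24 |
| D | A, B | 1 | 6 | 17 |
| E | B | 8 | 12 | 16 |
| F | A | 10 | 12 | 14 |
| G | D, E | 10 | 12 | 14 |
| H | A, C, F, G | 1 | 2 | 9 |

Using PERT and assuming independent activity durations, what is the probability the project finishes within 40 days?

te_A = (2 + 4·6 + 22)/6 = 48/6 = 8; σ²_A = ((22−2)/6)² = 11.111
te_B = (7 + 4·10 + 13)/6 = 60/6 = 10; σ²_B = ((13−7)/6)² = 1.000
te_C = (8 + 4·10 + 24)/6 = 72/6 = 12; σ²_C = ((24−8)/6)² = 7.111
te_D = (1 + 4·6 + 17)/6 = 42/6 = 7; σ²_D = ((17−1)/6)² = 7.111
te_E = (8 + 4·12 + 16)/6 = 72/6 = 12; σ²_E = ((16−8)/6)² = 1.778
te_F = (10 + 4·12 + 14)/6 = 72/6 = 12; σ²_F = ((14−10)/6)² = 0.444
te_G = (10 + 4·12 + 14)/6 = 72/6 = 12; σ²_G = ((14−10)/6)² = 0.444
te_H = (1 + 4·2 + 9)/6 = 18/6 = 3; σ²_H = ((9−1)/6)² = 1.778

Forward pass:
ES_A = 0; EF_A = 8
ES_B = 0; EF_B = 10
ES_C = 0; EF_C = 12
ES_D = max(EF_A=8, EF_B=10) = 10; EF_D = 10+7 = 17
ES_E = 10; EF_E = 10+12 = 22
ES_F = 8; EF_F = 8+12 = 20
ES_G = max(EF_D=17, EF_E=22) = 22; EF_G = 22+12 = 34
ES_H = max(EF_A=8, EF_C=12, EF_F=20, EF_G=34) = 34; EF_H = 34+3 = 37
Expected project duration μ = 37 days. Critical path: B → E → G → H.

Variance along critical path = 1.000 + 1.778 + 0.444 + 1.778 = 5.000; σ = √5.000 = 2.236 days.
Z = (40 − 37) / 2.236 = 1.342
P(T ≤ 40) = Φ(1.342) ≈ 0.910

0.910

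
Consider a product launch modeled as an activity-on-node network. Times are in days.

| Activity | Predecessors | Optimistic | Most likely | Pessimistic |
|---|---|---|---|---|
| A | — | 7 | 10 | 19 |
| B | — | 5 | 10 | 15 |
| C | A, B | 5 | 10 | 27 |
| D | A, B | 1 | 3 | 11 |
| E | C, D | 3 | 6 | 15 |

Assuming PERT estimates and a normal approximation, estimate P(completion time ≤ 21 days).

te_A = (7 + 4·10 + 19)/6 = 66/6 = 11; σ²_A = ((19−7)/6)² = 4.000
te_B = (5 + 4·10 + 15)/6 = 60/6 = 10; σ²_B = ((15−5)/6)² = 2.778
te_C = (5 + 4·10 + 27)/6 = 72/6 = 12; σ²_C = ((27−5)/6)² = 13.444
te_D = (1 + 4·3 + 11)/6 = 24/6 = 4; σ²_D = ((11−1)/6)² = 2.778
te_E = (3 + 4·6 + 15)/6 = 42/6 = 7; σ²_E = ((15−3)/6)² = 4.000

Forward pass:
ES_A = 0; EF_A = 11
ES_B = 0; EF_B = 10
ES_C = max(EF_A=11, EF_B=10) = 11; EF_C = 11+12 = 23
ES_D = max(EF_A=11, EF_B=10) = 11; EF_D = 11+4 = 15
ES_E = max(EF_C=23, EF_D=15) = 23; EF_E = 23+7 = 30
Expected project duration μ = 30 days. Critical path: A → C → E.

Variance along critical path = 4.000 + 13.444 + 4.000 = 21.444; σ = √21.444 = 4.631 days.
Z = (21 − 30) / 4.631 = -1.944
P(T ≤ 21) = Φ(-1.944) ≈ 0.026

0.026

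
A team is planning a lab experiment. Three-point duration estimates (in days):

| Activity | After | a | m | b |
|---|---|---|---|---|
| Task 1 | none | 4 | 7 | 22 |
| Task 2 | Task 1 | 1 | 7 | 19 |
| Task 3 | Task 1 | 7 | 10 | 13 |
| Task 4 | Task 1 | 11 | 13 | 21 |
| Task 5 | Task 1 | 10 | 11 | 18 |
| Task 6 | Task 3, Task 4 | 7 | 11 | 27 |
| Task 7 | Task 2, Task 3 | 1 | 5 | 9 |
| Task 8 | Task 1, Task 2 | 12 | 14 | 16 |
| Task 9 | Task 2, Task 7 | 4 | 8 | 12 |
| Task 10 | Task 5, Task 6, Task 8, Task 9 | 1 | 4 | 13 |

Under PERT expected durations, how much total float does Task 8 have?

5 days

te_Task 1 = (4 + 4·7 + 22)/6 = 54/6 = 9
te_Task 2 = (1 + 4·7 + 19)/6 = 48/6 = 8
te_Task 3 = (7 + 4·10 + 13)/6 = 60/6 = 10
te_Task 4 = (11 + 4·13 + 21)/6 = 84/6 = 14
te_Task 5 = (10 + 4·11 + 18)/6 = 72/6 = 12
te_Task 6 = (7 + 4·11 + 27)/6 = 78/6 = 13
te_Task 7 = (1 + 4·5 + 9)/6 = 30/6 = 5
te_Task 8 = (12 + 4·14 + 16)/6 = 84/6 = 14
te_Task 9 = (4 + 4·8 + 12)/6 = 48/6 = 8
te_Task 10 = (1 + 4·4 + 13)/6 = 30/6 = 5

Forward pass:
ES_Task 1 = 0; EF_Task 1 = 9
ES_Task 2 = 9; EF_Task 2 = 9+8 = 17
ES_Task 3 = 9; EF_Task 3 = 9+10 = 19
ES_Task 4 = 9; EF_Task 4 = 9+14 = 23
ES_Task 5 = 9; EF_Task 5 = 9+12 = 21
ES_Task 6 = max(EF_Task 3=19, EF_Task 4=23) = 23; EF_Task 6 = 23+13 = 36
ES_Task 7 = max(EF_Task 2=17, EF_Task 3=19) = 19; EF_Task 7 = 19+5 = 24
ES_Task 8 = max(EF_Task 1=9, EF_Task 2=17) = 17; EF_Task 8 = 17+14 = 31
ES_Task 9 = max(EF_Task 2=17, EF_Task 7=24) = 24; EF_Task 9 = 24+8 = 32
ES_Task 10 = max(EF_Task 5=21, EF_Task 6=36, EF_Task 8=31, EF_Task 9=32) = 36; EF_Task 10 = 36+5 = 41
Expected project duration μ = 41 days. Critical path: Task 1 → Task 4 → Task 6 → Task 10.

Backward pass:
LF_Task 10 = 41; LS_Task 10 = 41−5 = 36
LF_Task 9 = LS_Task 10 = 36; LS_Task 9 = 36−8 = 28
LF_Task 8 = LS_Task 10 = 36; LS_Task 8 = 36−14 = 22
LF_Task 7 = LS_Task 9 = 28; LS_Task 7 = 28−5 = 23
LF_Task 6 = LS_Task 10 = 36; LS_Task 6 = 36−13 = 23
LF_Task 5 = LS_Task 10 = 36; LS_Task 5 = 36−12 = 24
LF_Task 4 = LS_Task 6 = 23; LS_Task 4 = 23−14 = 9
LF_Task 3 = min(LS_Task 6=23, LS_Task 7=23) = 23; LS_Task 3 = 23−10 = 13
LF_Task 2 = min(LS_Task 7=23, LS_Task 8=22, LS_Task 9=28) = 22; LS_Task 2 = 22−8 = 14
LF_Task 1 = min(LS_Task 2=14, LS_Task 3=13, LS_Task 4=9, LS_Task 5=24, LS_Task 8=22) = 9; LS_Task 1 = 9−9 = 0
Slack_Task 8 = LS_Task 8 − ES_Task 8 = 22 − 17 = 5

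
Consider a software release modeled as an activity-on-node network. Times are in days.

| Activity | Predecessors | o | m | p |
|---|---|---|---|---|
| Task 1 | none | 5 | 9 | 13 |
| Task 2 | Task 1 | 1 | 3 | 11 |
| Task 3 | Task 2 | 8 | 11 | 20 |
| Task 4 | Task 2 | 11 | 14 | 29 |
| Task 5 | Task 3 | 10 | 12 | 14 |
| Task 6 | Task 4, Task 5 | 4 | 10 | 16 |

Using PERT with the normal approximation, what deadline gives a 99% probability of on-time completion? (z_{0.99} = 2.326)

55.4 days

te_Task 1 = (5 + 4·9 + 13)/6 = 54/6 = 9; σ²_Task 1 = ((13−5)/6)² = 1.778
te_Task 2 = (1 + 4·3 + 11)/6 = 24/6 = 4; σ²_Task 2 = ((11−1)/6)² = 2.778
te_Task 3 = (8 + 4·11 + 20)/6 = 72/6 = 12; σ²_Task 3 = ((20−8)/6)² = 4.000
te_Task 4 = (11 + 4·14 + 29)/6 = 96/6 = 16; σ²_Task 4 = ((29−11)/6)² = 9.000
te_Task 5 = (10 + 4·12 + 14)/6 = 72/6 = 12; σ²_Task 5 = ((14−10)/6)² = 0.444
te_Task 6 = (4 + 4·10 + 16)/6 = 60/6 = 10; σ²_Task 6 = ((16−4)/6)² = 4.000

Forward pass:
ES_Task 1 = 0; EF_Task 1 = 9
ES_Task 2 = 9; EF_Task 2 = 9+4 = 13
ES_Task 3 = 13; EF_Task 3 = 13+12 = 25
ES_Task 4 = 13; EF_Task 4 = 13+16 = 29
ES_Task 5 = 25; EF_Task 5 = 25+12 = 37
ES_Task 6 = max(EF_Task 4=29, EF_Task 5=37) = 37; EF_Task 6 = 37+10 = 47
Expected project duration μ = 47 days. Critical path: Task 1 → Task 2 → Task 3 → Task 5 → Task 6.

Variance along critical path = 1.778 + 2.778 + 4.000 + 0.444 + 4.000 = 13.000; σ = 3.606 days.
D = μ + z·σ = 47 + 2.326·3.606 = 55.4 days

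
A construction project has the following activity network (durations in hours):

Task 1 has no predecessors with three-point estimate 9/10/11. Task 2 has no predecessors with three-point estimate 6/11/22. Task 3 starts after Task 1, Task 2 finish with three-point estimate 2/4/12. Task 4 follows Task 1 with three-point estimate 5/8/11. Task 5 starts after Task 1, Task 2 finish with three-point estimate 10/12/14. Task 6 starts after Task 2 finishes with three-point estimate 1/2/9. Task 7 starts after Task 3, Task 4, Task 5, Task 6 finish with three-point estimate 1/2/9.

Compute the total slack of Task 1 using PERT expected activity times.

2 hours

te_Task 1 = (9 + 4·10 + 11)/6 = 60/6 = 10
te_Task 2 = (6 + 4·11 + 22)/6 = 72/6 = 12
te_Task 3 = (2 + 4·4 + 12)/6 = 30/6 = 5
te_Task 4 = (5 + 4·8 + 11)/6 = 48/6 = 8
te_Task 5 = (10 + 4·12 + 14)/6 = 72/6 = 12
te_Task 6 = (1 + 4·2 + 9)/6 = 18/6 = 3
te_Task 7 = (1 + 4·2 + 9)/6 = 18/6 = 3

Forward pass:
ES_Task 1 = 0; EF_Task 1 = 10
ES_Task 2 = 0; EF_Task 2 = 12
ES_Task 3 = max(EF_Task 1=10, EF_Task 2=12) = 12; EF_Task 3 = 12+5 = 17
ES_Task 4 = 10; EF_Task 4 = 10+8 = 18
ES_Task 5 = max(EF_Task 1=10, EF_Task 2=12) = 12; EF_Task 5 = 12+12 = 24
ES_Task 6 = 12; EF_Task 6 = 12+3 = 15
ES_Task 7 = max(EF_Task 3=17, EF_Task 4=18, EF_Task 5=24, EF_Task 6=15) = 24; EF_Task 7 = 24+3 = 27
Expected project duration μ = 27 hours. Critical path: Task 2 → Task 5 → Task 7.

Backward pass:
LF_Task 7 = 27; LS_Task 7 = 27−3 = 24
LF_Task 6 = LS_Task 7 = 24; LS_Task 6 = 24−3 = 21
LF_Task 5 = LS_Task 7 = 24; LS_Task 5 = 24−12 = 12
LF_Task 4 = LS_Task 7 = 24; LS_Task 4 = 24−8 = 16
LF_Task 3 = LS_Task 7 = 24; LS_Task 3 = 24−5 = 19
LF_Task 2 = min(LS_Task 3=19, LS_Task 5=12, LS_Task 6=21) = 12; LS_Task 2 = 12−12 = 0
LF_Task 1 = min(LS_Task 3=19, LS_Task 4=16, LS_Task 5=12) = 12; LS_Task 1 = 12−10 = 2
Slack_Task 1 = LS_Task 1 − ES_Task 1 = 2 − 0 = 2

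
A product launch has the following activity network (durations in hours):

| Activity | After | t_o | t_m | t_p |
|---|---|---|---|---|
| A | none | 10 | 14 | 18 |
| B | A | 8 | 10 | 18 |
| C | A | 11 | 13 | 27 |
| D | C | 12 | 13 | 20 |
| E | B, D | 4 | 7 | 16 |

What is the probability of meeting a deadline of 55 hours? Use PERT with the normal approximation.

0.852

te_A = (10 + 4·14 + 18)/6 = 84/6 = 14; σ²_A = ((18−10)/6)² = 1.778
te_B = (8 + 4·10 + 18)/6 = 66/6 = 11; σ²_B = ((18−8)/6)² = 2.778
te_C = (11 + 4·13 + 27)/6 = 90/6 = 15; σ²_C = ((27−11)/6)² = 7.111
te_D = (12 + 4·13 + 20)/6 = 84/6 = 14; σ²_D = ((20−12)/6)² = 1.778
te_E = (4 + 4·7 + 16)/6 = 48/6 = 8; σ²_E = ((16−4)/6)² = 4.000

Forward pass:
ES_A = 0; EF_A = 14
ES_B = 14; EF_B = 14+11 = 25
ES_C = 14; EF_C = 14+15 = 29
ES_D = 29; EF_D = 29+14 = 43
ES_E = max(EF_B=25, EF_D=43) = 43; EF_E = 43+8 = 51
Expected project duration μ = 51 hours. Critical path: A → C → D → E.

Variance along critical path = 1.778 + 7.111 + 1.778 + 4.000 = 14.667; σ = √14.667 = 3.830 hours.
Z = (55 − 51) / 3.830 = 1.044
P(T ≤ 55) = Φ(1.044) ≈ 0.852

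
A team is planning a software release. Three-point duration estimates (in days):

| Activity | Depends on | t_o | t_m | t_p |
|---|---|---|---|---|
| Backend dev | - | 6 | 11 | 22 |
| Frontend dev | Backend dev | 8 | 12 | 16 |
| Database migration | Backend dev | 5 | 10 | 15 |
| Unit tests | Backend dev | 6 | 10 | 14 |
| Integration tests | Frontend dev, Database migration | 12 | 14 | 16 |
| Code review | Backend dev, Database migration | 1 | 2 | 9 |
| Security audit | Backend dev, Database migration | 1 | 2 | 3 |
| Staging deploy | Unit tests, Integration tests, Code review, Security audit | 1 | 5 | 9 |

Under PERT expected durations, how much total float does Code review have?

te_Backend dev = (6 + 4·11 + 22)/6 = 72/6 = 12
te_Frontend dev = (8 + 4·12 + 16)/6 = 72/6 = 12
te_Database migration = (5 + 4·10 + 15)/6 = 60/6 = 10
te_Unit tests = (6 + 4·10 + 14)/6 = 60/6 = 10
te_Integration tests = (12 + 4·14 + 16)/6 = 84/6 = 14
te_Code review = (1 + 4·2 + 9)/6 = 18/6 = 3
te_Security audit = (1 + 4·2 + 3)/6 = 12/6 = 2
te_Staging deploy = (1 + 4·5 + 9)/6 = 30/6 = 5

Forward pass:
ES_Backend dev = 0; EF_Backend dev = 12
ES_Frontend dev = 12; EF_Frontend dev = 12+12 = 24
ES_Database migration = 12; EF_Database migration = 12+10 = 22
ES_Unit tests = 12; EF_Unit tests = 12+10 = 22
ES_Integration tests = max(EF_Frontend dev=24, EF_Database migration=22) = 24; EF_Integration tests = 24+14 = 38
ES_Code review = max(EF_Backend dev=12, EF_Database migration=22) = 22; EF_Code review = 22+3 = 25
ES_Security audit = max(EF_Backend dev=12, EF_Database migration=22) = 22; EF_Security audit = 22+2 = 24
ES_Staging deploy = max(EF_Unit tests=22, EF_Integration tests=38, EF_Code review=25, EF_Security audit=24) = 38; EF_Staging deploy = 38+5 = 43
Expected project duration μ = 43 days. Critical path: Backend dev → Frontend dev → Integration tests → Staging deploy.

Backward pass:
LF_Staging deploy = 43; LS_Staging deploy = 43−5 = 38
LF_Security audit = LS_Staging deploy = 38; LS_Security audit = 38−2 = 36
LF_Code review = LS_Staging deploy = 38; LS_Code review = 38−3 = 35
LF_Integration tests = LS_Staging deploy = 38; LS_Integration tests = 38−14 = 24
LF_Unit tests = LS_Staging deploy = 38; LS_Unit tests = 38−10 = 28
LF_Database migration = min(LS_Integration tests=24, LS_Code review=35, LS_Security audit=36) = 24; LS_Database migration = 24−10 = 14
LF_Frontend dev = LS_Integration tests = 24; LS_Frontend dev = 24−12 = 12
LF_Backend dev = min(LS_Frontend dev=12, LS_Database migration=14, LS_Unit tests=28, LS_Code review=35, LS_Security audit=36) = 12; LS_Backend dev = 12−12 = 0
Slack_Code review = LS_Code review − ES_Code review = 35 − 22 = 13

13 days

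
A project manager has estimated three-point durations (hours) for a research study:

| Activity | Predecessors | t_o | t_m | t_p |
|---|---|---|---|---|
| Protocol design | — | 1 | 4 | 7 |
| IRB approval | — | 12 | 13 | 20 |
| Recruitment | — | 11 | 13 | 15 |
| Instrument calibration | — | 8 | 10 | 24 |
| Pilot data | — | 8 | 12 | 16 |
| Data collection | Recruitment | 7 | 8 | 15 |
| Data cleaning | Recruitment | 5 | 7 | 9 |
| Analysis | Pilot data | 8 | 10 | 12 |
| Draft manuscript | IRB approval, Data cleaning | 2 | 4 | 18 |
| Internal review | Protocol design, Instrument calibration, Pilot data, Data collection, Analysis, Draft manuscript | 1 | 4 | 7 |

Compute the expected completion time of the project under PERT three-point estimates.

te_Protocol design = (1 + 4·4 + 7)/6 = 24/6 = 4
te_IRB approval = (12 + 4·13 + 20)/6 = 84/6 = 14
te_Recruitment = (11 + 4·13 + 15)/6 = 78/6 = 13
te_Instrument calibration = (8 + 4·10 + 24)/6 = 72/6 = 12
te_Pilot data = (8 + 4·12 + 16)/6 = 72/6 = 12
te_Data collection = (7 + 4·8 + 15)/6 = 54/6 = 9
te_Data cleaning = (5 + 4·7 + 9)/6 = 42/6 = 7
te_Analysis = (8 + 4·10 + 12)/6 = 60/6 = 10
te_Draft manuscript = (2 + 4·4 + 18)/6 = 36/6 = 6
te_Internal review = (1 + 4·4 + 7)/6 = 24/6 = 4

Forward pass:
ES_Protocol design = 0; EF_Protocol design = 4
ES_IRB approval = 0; EF_IRB approval = 14
ES_Recruitment = 0; EF_Recruitment = 13
ES_Instrument calibration = 0; EF_Instrument calibration = 12
ES_Pilot data = 0; EF_Pilot data = 12
ES_Data collection = 13; EF_Data collection = 13+9 = 22
ES_Data cleaning = 13; EF_Data cleaning = 13+7 = 20
ES_Analysis = 12; EF_Analysis = 12+10 = 22
ES_Draft manuscript = max(EF_IRB approval=14, EF_Data cleaning=20) = 20; EF_Draft manuscript = 20+6 = 26
ES_Internal review = max(EF_Protocol design=4, EF_Instrument calibration=12, EF_Pilot data=12, EF_Data collection=22, EF_Analysis=22, EF_Draft manuscript=26) = 26; EF_Internal review = 26+4 = 30
Expected project duration μ = 30 hours. Critical path: Recruitment → Data cleaning → Draft manuscript → Internal review.

30 hours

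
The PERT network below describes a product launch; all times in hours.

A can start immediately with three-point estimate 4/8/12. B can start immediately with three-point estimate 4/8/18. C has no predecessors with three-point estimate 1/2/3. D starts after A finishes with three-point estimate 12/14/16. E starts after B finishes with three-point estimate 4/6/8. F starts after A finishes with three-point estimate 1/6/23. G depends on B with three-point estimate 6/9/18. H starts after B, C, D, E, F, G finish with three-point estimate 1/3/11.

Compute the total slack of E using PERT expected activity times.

7 hours

te_A = (4 + 4·8 + 12)/6 = 48/6 = 8
te_B = (4 + 4·8 + 18)/6 = 54/6 = 9
te_C = (1 + 4·2 + 3)/6 = 12/6 = 2
te_D = (12 + 4·14 + 16)/6 = 84/6 = 14
te_E = (4 + 4·6 + 8)/6 = 36/6 = 6
te_F = (1 + 4·6 + 23)/6 = 48/6 = 8
te_G = (6 + 4·9 + 18)/6 = 60/6 = 10
te_H = (1 + 4·3 + 11)/6 = 24/6 = 4

Forward pass:
ES_A = 0; EF_A = 8
ES_B = 0; EF_B = 9
ES_C = 0; EF_C = 2
ES_D = 8; EF_D = 8+14 = 22
ES_E = 9; EF_E = 9+6 = 15
ES_F = 8; EF_F = 8+8 = 16
ES_G = 9; EF_G = 9+10 = 19
ES_H = max(EF_B=9, EF_C=2, EF_D=22, EF_E=15, EF_F=16, EF_G=19) = 22; EF_H = 22+4 = 26
Expected project duration μ = 26 hours. Critical path: A → D → H.

Backward pass:
LF_H = 26; LS_H = 26−4 = 22
LF_G = LS_H = 22; LS_G = 22−10 = 12
LF_F = LS_H = 22; LS_F = 22−8 = 14
LF_E = LS_H = 22; LS_E = 22−6 = 16
LF_D = LS_H = 22; LS_D = 22−14 = 8
LF_C = LS_H = 22; LS_C = 22−2 = 20
LF_B = min(LS_E=16, LS_G=12, LS_H=22) = 12; LS_B = 12−9 = 3
LF_A = min(LS_D=8, LS_F=14) = 8; LS_A = 8−8 = 0
Slack_E = LS_E − ES_E = 16 − 9 = 7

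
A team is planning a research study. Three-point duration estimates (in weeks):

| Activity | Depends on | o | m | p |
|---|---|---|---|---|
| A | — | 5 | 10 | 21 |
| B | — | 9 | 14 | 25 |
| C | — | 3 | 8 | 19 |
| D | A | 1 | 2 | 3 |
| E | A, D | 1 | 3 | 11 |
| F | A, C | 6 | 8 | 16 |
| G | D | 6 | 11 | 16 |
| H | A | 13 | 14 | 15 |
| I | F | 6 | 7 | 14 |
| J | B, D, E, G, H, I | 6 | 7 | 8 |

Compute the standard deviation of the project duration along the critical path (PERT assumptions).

3.43 weeks

te_A = (5 + 4·10 + 21)/6 = 66/6 = 11; σ²_A = ((21−5)/6)² = 7.111
te_B = (9 + 4·14 + 25)/6 = 90/6 = 15; σ²_B = ((25−9)/6)² = 7.111
te_C = (3 + 4·8 + 19)/6 = 54/6 = 9; σ²_C = ((19−3)/6)² = 7.111
te_D = (1 + 4·2 + 3)/6 = 12/6 = 2; σ²_D = ((3−1)/6)² = 0.111
te_E = (1 + 4·3 + 11)/6 = 24/6 = 4; σ²_E = ((11−1)/6)² = 2.778
te_F = (6 + 4·8 + 16)/6 = 54/6 = 9; σ²_F = ((16−6)/6)² = 2.778
te_G = (6 + 4·11 + 16)/6 = 66/6 = 11; σ²_G = ((16−6)/6)² = 2.778
te_H = (13 + 4·14 + 15)/6 = 84/6 = 14; σ²_H = ((15−13)/6)² = 0.111
te_I = (6 + 4·7 + 14)/6 = 48/6 = 8; σ²_I = ((14−6)/6)² = 1.778
te_J = (6 + 4·7 + 8)/6 = 42/6 = 7; σ²_J = ((8−6)/6)² = 0.111

Forward pass:
ES_A = 0; EF_A = 11
ES_B = 0; EF_B = 15
ES_C = 0; EF_C = 9
ES_D = 11; EF_D = 11+2 = 13
ES_E = max(EF_A=11, EF_D=13) = 13; EF_E = 13+4 = 17
ES_F = max(EF_A=11, EF_C=9) = 11; EF_F = 11+9 = 20
ES_G = 13; EF_G = 13+11 = 24
ES_H = 11; EF_H = 11+14 = 25
ES_I = 20; EF_I = 20+8 = 28
ES_J = max(EF_B=15, EF_D=13, EF_E=17, EF_G=24, EF_H=25, EF_I=28) = 28; EF_J = 28+7 = 35
Expected project duration μ = 35 weeks. Critical path: A → F → I → J.

Variance along critical path = 7.111 + 2.778 + 1.778 + 0.111 = 11.778
σ = √11.778 = 3.432 weeks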